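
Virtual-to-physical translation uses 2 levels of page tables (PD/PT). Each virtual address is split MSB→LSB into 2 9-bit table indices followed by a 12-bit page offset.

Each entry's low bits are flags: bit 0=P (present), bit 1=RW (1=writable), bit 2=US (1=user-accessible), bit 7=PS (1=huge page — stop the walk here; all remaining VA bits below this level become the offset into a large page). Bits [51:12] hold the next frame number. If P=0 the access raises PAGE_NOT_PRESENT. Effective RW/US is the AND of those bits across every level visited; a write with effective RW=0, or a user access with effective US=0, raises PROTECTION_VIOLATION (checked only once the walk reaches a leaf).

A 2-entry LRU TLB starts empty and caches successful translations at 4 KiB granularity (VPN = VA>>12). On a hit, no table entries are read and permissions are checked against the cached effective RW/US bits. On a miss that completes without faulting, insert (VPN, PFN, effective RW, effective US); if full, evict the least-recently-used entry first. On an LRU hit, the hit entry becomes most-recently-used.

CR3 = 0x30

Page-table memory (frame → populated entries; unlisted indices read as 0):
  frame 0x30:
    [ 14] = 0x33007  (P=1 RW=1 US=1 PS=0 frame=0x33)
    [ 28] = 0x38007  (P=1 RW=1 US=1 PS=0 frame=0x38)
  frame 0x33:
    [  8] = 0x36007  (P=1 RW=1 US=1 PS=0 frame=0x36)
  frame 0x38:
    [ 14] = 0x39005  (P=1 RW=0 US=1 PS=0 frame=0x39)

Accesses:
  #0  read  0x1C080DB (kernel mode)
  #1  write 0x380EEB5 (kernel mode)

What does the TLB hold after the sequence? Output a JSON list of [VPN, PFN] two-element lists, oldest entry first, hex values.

Trace:
#0 VA=0x1C080DB (r,kernel):
  [0] read 0x30 idx=14: raw=0x33007 flags P=1 W=1 U=1 S=0
  [1] read 0x33 idx=8: raw=0x36007 flags P=1 W=1 U=1 S=0
  ✓ 0x360DB  — 2 lookups
#1 VA=0x380EEB5 (w,kernel):
  [0] read 0x30 idx=28: raw=0x38007 flags P=1 W=1 U=1 S=0
  [1] read 0x38 idx=14: raw=0x39005 flags P=1 W=0 U=1 S=0
  → PROTECTION_VIOLATION  (2 entries read)

TLB: [["0x1C08", "0x36"]]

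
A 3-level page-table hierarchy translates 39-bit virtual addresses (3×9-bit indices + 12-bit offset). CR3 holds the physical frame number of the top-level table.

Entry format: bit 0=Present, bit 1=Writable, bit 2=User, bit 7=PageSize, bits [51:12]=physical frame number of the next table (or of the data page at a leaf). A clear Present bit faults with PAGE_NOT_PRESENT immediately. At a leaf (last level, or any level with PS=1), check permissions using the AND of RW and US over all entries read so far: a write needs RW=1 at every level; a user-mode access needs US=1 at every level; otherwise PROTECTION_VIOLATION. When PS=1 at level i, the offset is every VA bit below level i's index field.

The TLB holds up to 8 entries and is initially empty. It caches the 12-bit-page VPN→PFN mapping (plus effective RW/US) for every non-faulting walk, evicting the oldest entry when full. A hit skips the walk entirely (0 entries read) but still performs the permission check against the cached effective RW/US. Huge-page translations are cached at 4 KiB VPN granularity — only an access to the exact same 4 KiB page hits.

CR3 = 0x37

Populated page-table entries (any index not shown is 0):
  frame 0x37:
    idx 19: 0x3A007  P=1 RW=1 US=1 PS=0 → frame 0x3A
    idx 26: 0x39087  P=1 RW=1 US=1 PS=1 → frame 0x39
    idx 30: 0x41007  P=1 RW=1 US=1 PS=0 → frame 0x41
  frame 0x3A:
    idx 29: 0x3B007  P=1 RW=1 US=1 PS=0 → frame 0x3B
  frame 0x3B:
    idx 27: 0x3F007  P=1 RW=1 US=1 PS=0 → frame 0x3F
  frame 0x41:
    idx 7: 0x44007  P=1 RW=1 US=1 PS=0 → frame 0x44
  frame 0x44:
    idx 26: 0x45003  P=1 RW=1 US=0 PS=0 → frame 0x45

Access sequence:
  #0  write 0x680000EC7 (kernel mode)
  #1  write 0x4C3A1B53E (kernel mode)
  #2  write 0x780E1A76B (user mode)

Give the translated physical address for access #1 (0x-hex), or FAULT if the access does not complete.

Per-access translation:
#0 VA=0x680000EC7 (w,kernel):
  L0: frame=0x37 idx=26 entry=0x39087 [P=1 RW=1 US=1 PS=1]
  ✓ 0x39EC7 (huge @L0)  — 1 lookups
#1 VA=0x4C3A1B53E (w,kernel):
  L0: frame=0x37 idx=19 entry=0x3A007 [P=1 RW=1 US=1 PS=0]
  L1: frame=0x3A idx=29 entry=0x3B007 [P=1 RW=1 US=1 PS=0]
  L2: frame=0x3B idx=27 entry=0x3F007 [P=1 RW=1 US=1 PS=0]
  ✓ 0x3F53E  — 3 lookups
#2 VA=0x780E1A76B (w,user):
  L0: frame=0x37 idx=30 entry=0x41007 [P=1 RW=1 US=1 PS=0]
  L1: frame=0x41 idx=7 entry=0x44007 [P=1 RW=1 US=1 PS=0]
  L2: frame=0x44 idx=26 entry=0x45003 [P=1 RW=1 US=0 PS=0]
  ⇒ fault: PROTECTION_VIOLATION  — 3 lookups

Access #1 PA: 0x3F53E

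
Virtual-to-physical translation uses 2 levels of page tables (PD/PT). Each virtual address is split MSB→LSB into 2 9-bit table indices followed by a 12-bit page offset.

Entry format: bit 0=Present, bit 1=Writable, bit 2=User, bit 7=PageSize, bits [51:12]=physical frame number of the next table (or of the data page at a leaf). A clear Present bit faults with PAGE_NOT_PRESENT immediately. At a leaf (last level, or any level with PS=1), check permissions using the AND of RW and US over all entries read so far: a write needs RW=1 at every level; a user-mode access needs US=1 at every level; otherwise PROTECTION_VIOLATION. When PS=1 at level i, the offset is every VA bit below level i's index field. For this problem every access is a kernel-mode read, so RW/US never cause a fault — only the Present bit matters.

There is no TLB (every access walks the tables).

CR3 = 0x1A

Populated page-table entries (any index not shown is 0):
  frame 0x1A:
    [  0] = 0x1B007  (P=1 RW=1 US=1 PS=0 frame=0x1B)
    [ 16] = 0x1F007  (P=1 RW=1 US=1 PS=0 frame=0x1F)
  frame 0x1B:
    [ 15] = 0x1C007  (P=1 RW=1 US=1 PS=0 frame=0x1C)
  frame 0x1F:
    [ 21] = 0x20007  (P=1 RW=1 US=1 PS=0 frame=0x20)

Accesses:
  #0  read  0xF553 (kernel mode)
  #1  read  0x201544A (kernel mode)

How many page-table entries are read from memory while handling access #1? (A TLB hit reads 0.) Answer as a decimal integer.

Walk each access:
#0 VA=0xF553 (r,kernel):
  [0] read 0x1A idx=0: raw=0x1B007 flags P=1 W=1 U=1 S=0
  [1] read 0x1B idx=15: raw=0x1C007 flags P=1 W=1 U=1 S=0
  ⇒ phys 0x1C553  [2 reads]
#1 VA=0x201544A (r,kernel):
  [0] read 0x1A idx=16: raw=0x1F007 flags P=1 W=1 U=1 S=0
  [1] read 0x1F idx=21: raw=0x20007 flags P=1 W=1 U=1 S=0
  ⇒ phys 0x2044A  [2 reads]

Entries read for #1: 2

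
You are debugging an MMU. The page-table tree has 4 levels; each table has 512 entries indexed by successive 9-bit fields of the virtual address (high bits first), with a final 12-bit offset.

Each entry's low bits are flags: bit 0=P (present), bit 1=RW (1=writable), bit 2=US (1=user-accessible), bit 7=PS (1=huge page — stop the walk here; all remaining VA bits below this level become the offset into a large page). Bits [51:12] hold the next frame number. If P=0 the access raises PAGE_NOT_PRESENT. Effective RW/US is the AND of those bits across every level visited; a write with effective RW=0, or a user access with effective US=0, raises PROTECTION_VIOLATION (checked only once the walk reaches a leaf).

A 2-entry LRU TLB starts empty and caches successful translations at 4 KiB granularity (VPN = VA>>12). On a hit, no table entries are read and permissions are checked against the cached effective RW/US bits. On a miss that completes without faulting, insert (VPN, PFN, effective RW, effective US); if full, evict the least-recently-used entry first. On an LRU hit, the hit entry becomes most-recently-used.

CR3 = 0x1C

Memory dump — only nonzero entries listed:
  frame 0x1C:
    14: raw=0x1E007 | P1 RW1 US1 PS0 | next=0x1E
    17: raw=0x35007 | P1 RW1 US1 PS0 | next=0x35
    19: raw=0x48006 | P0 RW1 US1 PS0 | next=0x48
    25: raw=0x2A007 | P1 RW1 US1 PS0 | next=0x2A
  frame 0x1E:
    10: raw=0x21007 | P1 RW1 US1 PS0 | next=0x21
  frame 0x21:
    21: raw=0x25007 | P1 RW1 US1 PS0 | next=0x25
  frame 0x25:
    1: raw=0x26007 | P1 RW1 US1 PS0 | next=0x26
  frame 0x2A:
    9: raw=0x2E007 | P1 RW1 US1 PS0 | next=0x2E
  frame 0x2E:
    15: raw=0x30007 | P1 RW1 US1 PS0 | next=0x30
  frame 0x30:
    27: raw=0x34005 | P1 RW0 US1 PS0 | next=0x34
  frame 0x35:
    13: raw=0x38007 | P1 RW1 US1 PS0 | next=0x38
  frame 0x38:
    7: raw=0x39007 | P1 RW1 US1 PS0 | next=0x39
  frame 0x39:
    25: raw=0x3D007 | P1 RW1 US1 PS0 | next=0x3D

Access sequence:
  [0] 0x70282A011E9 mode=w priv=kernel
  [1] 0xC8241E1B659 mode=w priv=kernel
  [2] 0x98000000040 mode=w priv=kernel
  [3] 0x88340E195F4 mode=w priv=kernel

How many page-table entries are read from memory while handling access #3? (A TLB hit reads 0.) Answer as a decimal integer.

Walk each access:
#0 VA=0x70282A011E9 (w,kernel):
  [0] read 0x1C idx=14: raw=0x1E007 flags P=1 W=1 U=1 S=0
  [1] read 0x1E idx=10: raw=0x21007 flags P=1 W=1 U=1 S=0
  [2] read 0x21 idx=21: raw=0x25007 flags P=1 W=1 U=1 S=0
  [3] read 0x25 idx=1: raw=0x26007 flags P=1 W=1 U=1 S=0
  → PA=0x261E9  (4 entries read)
#1 VA=0xC8241E1B659 (w,kernel):
  [0] read 0x1C idx=25: raw=0x2A007 flags P=1 W=1 U=1 S=0
  [1] read 0x2A idx=9: raw=0x2E007 flags P=1 W=1 U=1 S=0
  [2] read 0x2E idx=15: raw=0x30007 flags P=1 W=1 U=1 S=0
  [3] read 0x30 idx=27: raw=0x34005 flags P=1 W=0 U=1 S=0
  ✗ PROTECTION_VIOLATION  [4 reads]
#2 VA=0x98000000040 (w,kernel):
  [0] read 0x1C idx=19: raw=0x48006 flags P=0 W=1 U=1 S=0
  ✗ PAGE_NOT_PRESENT  [1 reads]
#3 VA=0x88340E195F4 (w,kernel):
  [0] read 0x1C idx=17: raw=0x35007 flags P=1 W=1 U=1 S=0
  [1] read 0x35 idx=13: raw=0x38007 flags P=1 W=1 U=1 S=0
  [2] read 0x38 idx=7: raw=0x39007 flags P=1 W=1 U=1 S=0
  [3] read 0x39 idx=25: raw=0x3D007 flags P=1 W=1 U=1 S=0
  → PA=0x3D5F4  (4 entries read)

Entries read for #3: 4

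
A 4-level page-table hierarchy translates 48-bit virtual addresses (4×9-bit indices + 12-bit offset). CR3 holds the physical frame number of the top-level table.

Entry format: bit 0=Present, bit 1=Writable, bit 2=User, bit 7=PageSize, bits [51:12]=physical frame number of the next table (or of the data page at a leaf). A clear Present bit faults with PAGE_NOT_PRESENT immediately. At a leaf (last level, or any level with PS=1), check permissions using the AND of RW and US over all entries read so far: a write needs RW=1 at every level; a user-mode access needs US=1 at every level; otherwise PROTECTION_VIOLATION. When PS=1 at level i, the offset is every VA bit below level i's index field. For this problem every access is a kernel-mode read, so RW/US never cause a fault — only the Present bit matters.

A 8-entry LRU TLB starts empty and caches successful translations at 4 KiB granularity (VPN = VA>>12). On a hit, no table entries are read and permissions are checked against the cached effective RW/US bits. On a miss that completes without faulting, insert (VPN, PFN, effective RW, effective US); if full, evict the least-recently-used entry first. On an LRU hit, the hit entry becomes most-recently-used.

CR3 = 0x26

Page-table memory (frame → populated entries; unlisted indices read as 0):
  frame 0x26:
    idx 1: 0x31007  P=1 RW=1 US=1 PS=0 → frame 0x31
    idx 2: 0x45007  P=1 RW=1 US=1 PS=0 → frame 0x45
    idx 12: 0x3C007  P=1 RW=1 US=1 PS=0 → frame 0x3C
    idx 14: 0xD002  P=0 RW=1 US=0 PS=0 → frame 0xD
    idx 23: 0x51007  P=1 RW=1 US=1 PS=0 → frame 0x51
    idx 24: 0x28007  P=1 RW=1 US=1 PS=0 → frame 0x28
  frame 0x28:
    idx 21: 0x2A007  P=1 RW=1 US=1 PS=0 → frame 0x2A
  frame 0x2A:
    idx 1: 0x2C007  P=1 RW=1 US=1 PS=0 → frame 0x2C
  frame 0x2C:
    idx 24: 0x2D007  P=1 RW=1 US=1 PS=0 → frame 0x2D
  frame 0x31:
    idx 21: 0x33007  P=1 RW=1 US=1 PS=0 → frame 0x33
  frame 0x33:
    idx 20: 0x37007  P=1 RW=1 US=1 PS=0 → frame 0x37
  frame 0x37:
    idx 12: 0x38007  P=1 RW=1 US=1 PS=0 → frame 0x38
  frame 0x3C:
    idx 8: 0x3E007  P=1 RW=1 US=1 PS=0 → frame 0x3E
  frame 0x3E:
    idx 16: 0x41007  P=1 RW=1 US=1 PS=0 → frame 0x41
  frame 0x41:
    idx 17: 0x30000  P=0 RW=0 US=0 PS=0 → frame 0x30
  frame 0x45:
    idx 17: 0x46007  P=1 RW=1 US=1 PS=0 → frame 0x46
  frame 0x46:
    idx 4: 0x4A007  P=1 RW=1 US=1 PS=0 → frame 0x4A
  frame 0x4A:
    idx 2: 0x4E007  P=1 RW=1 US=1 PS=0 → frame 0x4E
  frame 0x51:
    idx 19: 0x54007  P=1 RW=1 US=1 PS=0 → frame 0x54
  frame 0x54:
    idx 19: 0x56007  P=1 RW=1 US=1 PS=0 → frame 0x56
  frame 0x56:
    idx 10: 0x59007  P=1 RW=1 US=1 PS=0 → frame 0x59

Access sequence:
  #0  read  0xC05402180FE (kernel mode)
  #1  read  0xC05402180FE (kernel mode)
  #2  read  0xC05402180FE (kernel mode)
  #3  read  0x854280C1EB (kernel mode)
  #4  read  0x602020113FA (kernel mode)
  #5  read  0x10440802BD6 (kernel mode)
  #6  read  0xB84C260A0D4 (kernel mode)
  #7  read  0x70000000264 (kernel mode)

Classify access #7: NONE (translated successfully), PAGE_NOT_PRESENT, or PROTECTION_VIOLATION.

Walk each access:
#0 VA=0xC05402180FE (r,kernel):
  [0] read 0x26 idx=24: raw=0x28007 flags P=1 W=1 U=1 S=0
  [1] read 0x28 idx=21: raw=0x2A007 flags P=1 W=1 U=1 S=0
  [2] read 0x2A idx=1: raw=0x2C007 flags P=1 W=1 U=1 S=0
  [3] read 0x2C idx=24: raw=0x2D007 flags P=1 W=1 U=1 S=0
  ✓ 0x2D0FE  — 4 lookups
#1 VA=0xC05402180FE (r,kernel):
  TLB hit vpn=0xC0540218 → PA=0x2D0FE
#2 VA=0xC05402180FE (r,kernel):
  TLB hit vpn=0xC0540218 → PA=0x2D0FE
#3 VA=0x854280C1EB (r,kernel):
  [0] read 0x26 idx=1: raw=0x31007 flags P=1 W=1 U=1 S=0
  [1] read 0x31 idx=21: raw=0x33007 flags P=1 W=1 U=1 S=0
  [2] read 0x33 idx=20: raw=0x37007 flags P=1 W=1 U=1 S=0
  [3] read 0x37 idx=12: raw=0x38007 flags P=1 W=1 U=1 S=0
  ✓ 0x381EB  — 4 lookups
#4 VA=0x602020113FA (r,kernel):
  [0] read 0x26 idx=12: raw=0x3C007 flags P=1 W=1 U=1 S=0
  [1] read 0x3C idx=8: raw=0x3E007 flags P=1 W=1 U=1 S=0
  [2] read 0x3E idx=16: raw=0x41007 flags P=1 W=1 U=1 S=0
  [3] read 0x41 idx=17: raw=0x30000 flags P=0 W=0 U=0 S=0
  ✗ PAGE_NOT_PRESENT  [4 reads]
#5 VA=0x10440802BD6 (r,kernel):
  [0] read 0x26 idx=2: raw=0x45007 flags P=1 W=1 U=1 S=0
  [1] read 0x45 idx=17: raw=0x46007 flags P=1 W=1 U=1 S=0
  [2] read 0x46 idx=4: raw=0x4A007 flags P=1 W=1 U=1 S=0
  [3] read 0x4A idx=2: raw=0x4E007 flags P=1 W=1 U=1 S=0
  ✓ 0x4EBD6  — 4 lookups
#6 VA=0xB84C260A0D4 (r,kernel):
  [0] read 0x26 idx=23: raw=0x51007 flags P=1 W=1 U=1 S=0
  [1] read 0x51 idx=19: raw=0x54007 flags P=1 W=1 U=1 S=0
  [2] read 0x54 idx=19: raw=0x56007 flags P=1 W=1 U=1 S=0
  [3] read 0x56 idx=10: raw=0x59007 flags P=1 W=1 U=1 S=0
  ✓ 0x590D4  — 4 lookups
#7 VA=0x70000000264 (r,kernel):
  [0] read 0x26 idx=14: raw=0xD002 flags P=0 W=1 U=0 S=0
  ✗ PAGE_NOT_PRESENT  [1 reads]

Access #7 fault: PAGE_NOT_PRESENT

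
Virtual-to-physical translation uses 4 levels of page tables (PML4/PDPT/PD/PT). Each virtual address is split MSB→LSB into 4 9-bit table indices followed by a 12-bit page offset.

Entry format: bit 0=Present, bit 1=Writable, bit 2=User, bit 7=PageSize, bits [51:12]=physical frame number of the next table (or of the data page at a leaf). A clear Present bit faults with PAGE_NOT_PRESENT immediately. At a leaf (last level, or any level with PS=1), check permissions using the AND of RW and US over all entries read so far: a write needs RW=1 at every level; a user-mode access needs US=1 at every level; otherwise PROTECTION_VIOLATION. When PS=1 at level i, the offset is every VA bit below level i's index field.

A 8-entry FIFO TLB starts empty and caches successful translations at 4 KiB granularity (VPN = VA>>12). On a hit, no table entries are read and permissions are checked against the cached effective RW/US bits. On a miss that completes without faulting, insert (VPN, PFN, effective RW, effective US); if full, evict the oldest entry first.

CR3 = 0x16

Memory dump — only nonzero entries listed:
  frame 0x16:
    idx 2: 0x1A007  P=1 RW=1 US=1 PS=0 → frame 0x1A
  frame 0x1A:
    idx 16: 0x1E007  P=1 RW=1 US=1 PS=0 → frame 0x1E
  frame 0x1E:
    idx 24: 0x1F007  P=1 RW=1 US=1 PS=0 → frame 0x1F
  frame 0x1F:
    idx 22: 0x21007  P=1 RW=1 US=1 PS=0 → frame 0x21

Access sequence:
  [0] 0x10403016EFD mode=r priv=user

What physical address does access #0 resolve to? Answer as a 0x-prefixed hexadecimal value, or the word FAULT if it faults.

Trace:
#0 VA=0x10403016EFD (r,user):
  L0: frame=0x16 idx=2 entry=0x1A007 [P=1 RW=1 US=1 PS=0]
  L1: frame=0x1A idx=16 entry=0x1E007 [P=1 RW=1 US=1 PS=0]
  L2: frame=0x1E idx=24 entry=0x1F007 [P=1 RW=1 US=1 PS=0]
  L3: frame=0x1F idx=22 entry=0x21007 [P=1 RW=1 US=1 PS=0]
  ⇒ phys 0x21EFD  [4 reads]

Access #0 PA: 0x21EFD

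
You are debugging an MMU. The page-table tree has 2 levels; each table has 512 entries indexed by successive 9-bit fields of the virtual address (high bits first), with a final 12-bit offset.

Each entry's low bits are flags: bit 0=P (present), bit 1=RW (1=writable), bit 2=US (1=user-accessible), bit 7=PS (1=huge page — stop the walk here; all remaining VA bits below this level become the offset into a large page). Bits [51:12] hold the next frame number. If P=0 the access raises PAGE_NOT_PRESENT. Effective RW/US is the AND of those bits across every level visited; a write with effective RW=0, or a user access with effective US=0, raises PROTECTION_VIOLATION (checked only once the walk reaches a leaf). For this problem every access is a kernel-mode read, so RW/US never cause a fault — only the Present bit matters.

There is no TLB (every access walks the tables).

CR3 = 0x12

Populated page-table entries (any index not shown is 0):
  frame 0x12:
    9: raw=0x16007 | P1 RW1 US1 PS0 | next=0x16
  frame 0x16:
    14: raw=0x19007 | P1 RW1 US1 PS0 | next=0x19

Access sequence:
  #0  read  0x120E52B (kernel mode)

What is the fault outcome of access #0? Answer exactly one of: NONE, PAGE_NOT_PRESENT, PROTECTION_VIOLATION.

Walk each access:
#0 VA=0x120E52B (r,kernel):
  L0 @0x12[9] → 0x16007  P=1,RW=1,US=1,PS=0
  L1 @0x16[14] → 0x19007  P=1,RW=1,US=1,PS=0
  → PA=0x1952B  (2 entries read)

Access #0 fault: NONE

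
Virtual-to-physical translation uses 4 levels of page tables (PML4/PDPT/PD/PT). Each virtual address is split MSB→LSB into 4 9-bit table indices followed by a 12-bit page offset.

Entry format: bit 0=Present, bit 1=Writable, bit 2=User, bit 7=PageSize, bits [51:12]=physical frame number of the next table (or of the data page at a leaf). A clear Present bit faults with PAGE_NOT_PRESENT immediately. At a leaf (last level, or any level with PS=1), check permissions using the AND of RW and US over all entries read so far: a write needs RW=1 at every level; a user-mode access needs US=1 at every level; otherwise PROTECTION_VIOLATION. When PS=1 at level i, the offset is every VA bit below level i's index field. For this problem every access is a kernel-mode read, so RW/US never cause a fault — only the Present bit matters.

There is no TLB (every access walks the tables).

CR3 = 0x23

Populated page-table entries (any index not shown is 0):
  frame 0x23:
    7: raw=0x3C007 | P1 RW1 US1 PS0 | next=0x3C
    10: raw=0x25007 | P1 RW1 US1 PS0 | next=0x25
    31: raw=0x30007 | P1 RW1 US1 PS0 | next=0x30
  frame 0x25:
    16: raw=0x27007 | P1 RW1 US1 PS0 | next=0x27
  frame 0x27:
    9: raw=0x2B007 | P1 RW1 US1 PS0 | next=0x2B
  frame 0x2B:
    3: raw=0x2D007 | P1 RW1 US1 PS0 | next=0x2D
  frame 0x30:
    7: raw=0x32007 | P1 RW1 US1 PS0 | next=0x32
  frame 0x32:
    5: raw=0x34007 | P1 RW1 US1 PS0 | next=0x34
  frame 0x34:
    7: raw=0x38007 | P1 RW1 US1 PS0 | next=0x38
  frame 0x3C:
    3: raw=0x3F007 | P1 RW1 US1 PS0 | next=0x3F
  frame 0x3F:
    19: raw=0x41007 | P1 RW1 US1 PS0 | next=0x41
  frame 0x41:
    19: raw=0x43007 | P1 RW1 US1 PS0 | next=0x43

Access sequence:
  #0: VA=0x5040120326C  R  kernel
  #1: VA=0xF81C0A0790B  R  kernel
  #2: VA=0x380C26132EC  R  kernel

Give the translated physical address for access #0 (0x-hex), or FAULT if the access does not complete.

Walk each access:
#0 VA=0x5040120326C (r,kernel):
  [0] read 0x23 idx=10: raw=0x25007 flags P=1 W=1 U=1 S=0
  [1] read 0x25 idx=16: raw=0x27007 flags P=1 W=1 U=1 S=0
  [2] read 0x27 idx=9: raw=0x2B007 flags P=1 W=1 U=1 S=0
  [3] read 0x2B idx=3: raw=0x2D007 flags P=1 W=1 U=1 S=0
  → PA=0x2D26C  (4 entries read)
#1 VA=0xF81C0A0790B (r,kernel):
  [0] read 0x23 idx=31: raw=0x30007 flags P=1 W=1 U=1 S=0
  [1] read 0x30 idx=7: raw=0x32007 flags P=1 W=1 U=1 S=0
  [2] read 0x32 idx=5: raw=0x34007 flags P=1 W=1 U=1 S=0
  [3] read 0x34 idx=7: raw=0x38007 flags P=1 W=1 U=1 S=0
  → PA=0x3890B  (4 entries read)
#2 VA=0x380C26132EC (r,kernel):
  [0] read 0x23 idx=7: raw=0x3C007 flags P=1 W=1 U=1 S=0
  [1] read 0x3C idx=3: raw=0x3F007 flags P=1 W=1 U=1 S=0
  [2] read 0x3F idx=19: raw=0x41007 flags P=1 W=1 U=1 S=0
  [3] read 0x41 idx=19: raw=0x43007 flags P=1 W=1 U=1 S=0
  → PA=0x432EC  (4 entries read)

Access #0 PA: 0x2D26C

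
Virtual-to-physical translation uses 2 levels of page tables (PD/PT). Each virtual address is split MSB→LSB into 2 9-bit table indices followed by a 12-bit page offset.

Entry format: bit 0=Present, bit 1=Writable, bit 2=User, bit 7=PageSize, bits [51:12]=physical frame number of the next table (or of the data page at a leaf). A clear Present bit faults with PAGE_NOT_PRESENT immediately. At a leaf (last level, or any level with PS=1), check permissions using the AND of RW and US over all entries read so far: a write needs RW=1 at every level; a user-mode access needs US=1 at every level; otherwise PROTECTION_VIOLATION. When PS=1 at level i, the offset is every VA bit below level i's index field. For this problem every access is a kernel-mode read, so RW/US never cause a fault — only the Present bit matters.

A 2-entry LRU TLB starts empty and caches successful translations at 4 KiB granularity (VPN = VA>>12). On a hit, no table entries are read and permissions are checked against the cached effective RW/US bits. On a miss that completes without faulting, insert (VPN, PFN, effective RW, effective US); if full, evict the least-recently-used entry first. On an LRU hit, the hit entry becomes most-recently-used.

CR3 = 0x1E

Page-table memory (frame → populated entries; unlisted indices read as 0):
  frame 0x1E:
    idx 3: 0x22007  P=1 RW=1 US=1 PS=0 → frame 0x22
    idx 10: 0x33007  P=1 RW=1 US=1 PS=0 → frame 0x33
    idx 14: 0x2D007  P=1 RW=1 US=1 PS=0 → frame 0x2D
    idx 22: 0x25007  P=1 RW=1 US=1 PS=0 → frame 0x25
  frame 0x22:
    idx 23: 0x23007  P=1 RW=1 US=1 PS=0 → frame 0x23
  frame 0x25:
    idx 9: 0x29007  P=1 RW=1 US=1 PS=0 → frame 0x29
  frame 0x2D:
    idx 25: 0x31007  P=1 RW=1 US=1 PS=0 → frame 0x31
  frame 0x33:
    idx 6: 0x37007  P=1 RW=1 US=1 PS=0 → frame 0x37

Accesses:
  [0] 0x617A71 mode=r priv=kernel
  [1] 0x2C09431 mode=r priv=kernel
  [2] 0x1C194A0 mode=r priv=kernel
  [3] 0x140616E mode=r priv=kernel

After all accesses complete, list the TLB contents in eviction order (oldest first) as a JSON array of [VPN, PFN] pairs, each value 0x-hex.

Trace:
#0 VA=0x617A71 (r,kernel):
  lvl0: tbl 0x1E, slot 3 ⇒ 0x22007 (P1/RW1/US1/PS0)
  lvl1: tbl 0x22, slot 23 ⇒ 0x23007 (P1/RW1/US1/PS0)
  ✓ 0x23A71  — 2 lookups
#1 VA=0x2C09431 (r,kernel):
  lvl0: tbl 0x1E, slot 22 ⇒ 0x25007 (P1/RW1/US1/PS0)
  lvl1: tbl 0x25, slot 9 ⇒ 0x29007 (P1/RW1/US1/PS0)
  ✓ 0x29431  — 2 lookups
#2 VA=0x1C194A0 (r,kernel):
  lvl0: tbl 0x1E, slot 14 ⇒ 0x2D007 (P1/RW1/US1/PS0)
  lvl1: tbl 0x2D, slot 25 ⇒ 0x31007 (P1/RW1/US1/PS0)
  ✓ 0x314A0  — 2 lookups
#3 VA=0x140616E (r,kernel):
  lvl0: tbl 0x1E, slot 10 ⇒ 0x33007 (P1/RW1/US1/PS0)
  lvl1: tbl 0x33, slot 6 ⇒ 0x37007 (P1/RW1/US1/PS0)
  ✓ 0x3716E  — 2 lookups

TLB: [["0x1C19", "0x31"], ["0x1406", "0x37"]]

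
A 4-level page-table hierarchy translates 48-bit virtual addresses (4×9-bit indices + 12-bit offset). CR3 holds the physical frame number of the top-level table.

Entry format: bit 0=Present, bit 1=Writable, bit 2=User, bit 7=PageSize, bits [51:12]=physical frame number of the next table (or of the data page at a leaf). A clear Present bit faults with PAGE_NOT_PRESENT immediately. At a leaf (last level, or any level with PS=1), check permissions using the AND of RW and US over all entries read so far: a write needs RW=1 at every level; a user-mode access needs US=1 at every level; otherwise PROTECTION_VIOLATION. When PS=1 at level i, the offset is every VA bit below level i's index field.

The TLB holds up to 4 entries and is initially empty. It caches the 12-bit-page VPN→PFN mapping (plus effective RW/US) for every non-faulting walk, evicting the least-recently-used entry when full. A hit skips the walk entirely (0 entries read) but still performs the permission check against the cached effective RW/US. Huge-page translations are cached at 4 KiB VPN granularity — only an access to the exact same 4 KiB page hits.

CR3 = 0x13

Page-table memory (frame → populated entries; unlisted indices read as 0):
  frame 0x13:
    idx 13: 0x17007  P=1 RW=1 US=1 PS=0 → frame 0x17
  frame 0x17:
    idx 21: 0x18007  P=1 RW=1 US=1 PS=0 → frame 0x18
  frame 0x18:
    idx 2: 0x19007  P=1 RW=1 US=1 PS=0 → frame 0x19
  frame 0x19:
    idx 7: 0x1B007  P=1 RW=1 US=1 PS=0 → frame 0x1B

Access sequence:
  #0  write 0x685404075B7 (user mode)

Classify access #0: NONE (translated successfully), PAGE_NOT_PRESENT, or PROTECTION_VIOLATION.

Walk each access:
#0 VA=0x685404075B7 (w,user):
  L0: frame=0x13 idx=13 entry=0x17007 [P=1 RW=1 US=1 PS=0]
  L1: frame=0x17 idx=21 entry=0x18007 [P=1 RW=1 US=1 PS=0]
  L2: frame=0x18 idx=2 entry=0x19007 [P=1 RW=1 US=1 PS=0]
  L3: frame=0x19 idx=7 entry=0x1B007 [P=1 RW=1 US=1 PS=0]
  ✓ 0x1B5B7  — 4 lookups

Access #0 fault: NONE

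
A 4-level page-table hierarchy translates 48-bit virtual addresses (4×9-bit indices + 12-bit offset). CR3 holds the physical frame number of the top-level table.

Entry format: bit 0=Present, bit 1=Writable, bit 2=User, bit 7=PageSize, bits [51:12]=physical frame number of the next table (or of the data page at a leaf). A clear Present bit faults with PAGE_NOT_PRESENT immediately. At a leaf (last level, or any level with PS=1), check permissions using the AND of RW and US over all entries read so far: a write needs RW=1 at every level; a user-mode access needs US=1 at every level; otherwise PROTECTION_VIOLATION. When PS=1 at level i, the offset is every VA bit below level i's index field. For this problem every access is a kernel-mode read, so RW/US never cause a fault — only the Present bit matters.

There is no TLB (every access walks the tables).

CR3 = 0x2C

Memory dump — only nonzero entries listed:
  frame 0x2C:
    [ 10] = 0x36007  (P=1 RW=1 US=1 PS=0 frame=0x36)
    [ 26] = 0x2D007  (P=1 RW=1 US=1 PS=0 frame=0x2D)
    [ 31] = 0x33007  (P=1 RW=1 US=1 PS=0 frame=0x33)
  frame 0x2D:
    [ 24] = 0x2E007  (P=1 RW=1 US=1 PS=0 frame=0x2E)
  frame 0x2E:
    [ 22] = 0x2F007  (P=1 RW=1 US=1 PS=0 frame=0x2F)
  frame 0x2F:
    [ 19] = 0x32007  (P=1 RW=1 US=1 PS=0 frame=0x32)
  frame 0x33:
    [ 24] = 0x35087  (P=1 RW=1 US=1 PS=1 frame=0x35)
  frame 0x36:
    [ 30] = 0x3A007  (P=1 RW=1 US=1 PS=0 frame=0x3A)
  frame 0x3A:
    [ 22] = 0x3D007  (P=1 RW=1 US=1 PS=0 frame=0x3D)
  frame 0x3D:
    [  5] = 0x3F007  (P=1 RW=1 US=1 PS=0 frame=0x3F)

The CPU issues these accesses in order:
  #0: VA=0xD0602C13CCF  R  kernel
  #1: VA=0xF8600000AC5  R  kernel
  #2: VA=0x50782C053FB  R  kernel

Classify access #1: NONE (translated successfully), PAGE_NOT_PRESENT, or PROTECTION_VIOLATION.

Walk each access:
#0 VA=0xD0602C13CCF (r,kernel):
  L0: frame=0x2C idx=26 entry=0x2D007 [P=1 RW=1 US=1 PS=0]
  L1: frame=0x2D idx=24 entry=0x2E007 [P=1 RW=1 US=1 PS=0]
  L2: frame=0x2E idx=22 entry=0x2F007 [P=1 RW=1 US=1 PS=0]
  L3: frame=0x2F idx=19 entry=0x32007 [P=1 RW=1 US=1 PS=0]
  → PA=0x32CCF  (4 entries read)
#1 VA=0xF8600000AC5 (r,kernel):
  L0: frame=0x2C idx=31 entry=0x33007 [P=1 RW=1 US=1 PS=0]
  L1: frame=0x33 idx=24 entry=0x35087 [P=1 RW=1 US=1 PS=1]
  → PA=0x35AC5 (huge @L1)  (2 entries read)
#2 VA=0x50782C053FB (r,kernel):
  L0: frame=0x2C idx=10 entry=0x36007 [P=1 RW=1 US=1 PS=0]
  L1: frame=0x36 idx=30 entry=0x3A007 [P=1 RW=1 US=1 PS=0]
  L2: frame=0x3A idx=22 entry=0x3D007 [P=1 RW=1 US=1 PS=0]
  L3: frame=0x3D idx=5 entry=0x3F007 [P=1 RW=1 US=1 PS=0]
  → PA=0x3F3FB  (4 entries read)

Access #1 fault: NONE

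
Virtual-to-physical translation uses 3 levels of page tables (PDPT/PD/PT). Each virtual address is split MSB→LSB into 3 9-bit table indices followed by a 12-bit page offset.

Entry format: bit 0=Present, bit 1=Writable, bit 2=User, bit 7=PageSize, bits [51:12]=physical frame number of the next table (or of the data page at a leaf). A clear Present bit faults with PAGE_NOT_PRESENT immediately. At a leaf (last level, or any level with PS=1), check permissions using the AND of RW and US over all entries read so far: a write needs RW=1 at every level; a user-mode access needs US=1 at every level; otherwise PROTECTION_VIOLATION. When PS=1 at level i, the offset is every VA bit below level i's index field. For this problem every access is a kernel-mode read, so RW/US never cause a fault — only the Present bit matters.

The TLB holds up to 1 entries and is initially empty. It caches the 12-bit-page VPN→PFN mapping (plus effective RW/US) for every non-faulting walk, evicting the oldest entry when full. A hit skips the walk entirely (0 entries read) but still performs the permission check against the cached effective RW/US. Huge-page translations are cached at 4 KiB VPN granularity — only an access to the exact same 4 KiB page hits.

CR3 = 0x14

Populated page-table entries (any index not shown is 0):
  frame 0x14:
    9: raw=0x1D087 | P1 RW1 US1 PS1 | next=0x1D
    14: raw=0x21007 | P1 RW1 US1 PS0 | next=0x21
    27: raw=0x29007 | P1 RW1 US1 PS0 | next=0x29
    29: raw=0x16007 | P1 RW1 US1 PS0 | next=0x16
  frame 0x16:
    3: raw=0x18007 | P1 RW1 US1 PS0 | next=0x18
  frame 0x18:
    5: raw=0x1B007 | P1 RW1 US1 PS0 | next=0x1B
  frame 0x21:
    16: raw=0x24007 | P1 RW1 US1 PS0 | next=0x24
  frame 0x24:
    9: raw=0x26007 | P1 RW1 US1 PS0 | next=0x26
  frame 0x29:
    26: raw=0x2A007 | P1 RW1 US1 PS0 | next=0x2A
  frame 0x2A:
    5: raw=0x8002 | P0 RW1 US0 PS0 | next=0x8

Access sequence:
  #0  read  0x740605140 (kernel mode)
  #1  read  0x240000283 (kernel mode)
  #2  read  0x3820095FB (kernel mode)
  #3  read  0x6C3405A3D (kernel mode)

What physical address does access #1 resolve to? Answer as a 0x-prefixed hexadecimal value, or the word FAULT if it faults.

Walk each access:
#0 VA=0x740605140 (r,kernel):
  lvl0: tbl 0x14, slot 29 ⇒ 0x16007 (P1/RW1/US1/PS0)
  lvl1: tbl 0x16, slot 3 ⇒ 0x18007 (P1/RW1/US1/PS0)
  lvl2: tbl 0x18, slot 5 ⇒ 0x1B007 (P1/RW1/US1/PS0)
  → PA=0x1B140  (3 entries read)
#1 VA=0x240000283 (r,kernel):
  lvl0: tbl 0x14, slot 9 ⇒ 0x1D087 (P1/RW1/US1/PS1)
  → PA=0x1D283 (huge @L0)  (1 entries read)
#2 VA=0x3820095FB (r,kernel):
  lvl0: tbl 0x14, slot 14 ⇒ 0x21007 (P1/RW1/US1/PS0)
  lvl1: tbl 0x21, slot 16 ⇒ 0x24007 (P1/RW1/US1/PS0)
  lvl2: tbl 0x24, slot 9 ⇒ 0x26007 (P1/RW1/US1/PS0)
  → PA=0x265FB  (3 entries read)
#3 VA=0x6C3405A3D (r,kernel):
  lvl0: tbl 0x14, slot 27 ⇒ 0x29007 (P1/RW1/US1/PS0)
  lvl1: tbl 0x29, slot 26 ⇒ 0x2A007 (P1/RW1/US1/PS0)
  lvl2: tbl 0x2A, slot 5 ⇒ 0x8002 (P0/RW1/US0/PS0)
  ⇒ fault: PAGE_NOT_PRESENT  — 3 lookups

Access #1 PA: 0x1D283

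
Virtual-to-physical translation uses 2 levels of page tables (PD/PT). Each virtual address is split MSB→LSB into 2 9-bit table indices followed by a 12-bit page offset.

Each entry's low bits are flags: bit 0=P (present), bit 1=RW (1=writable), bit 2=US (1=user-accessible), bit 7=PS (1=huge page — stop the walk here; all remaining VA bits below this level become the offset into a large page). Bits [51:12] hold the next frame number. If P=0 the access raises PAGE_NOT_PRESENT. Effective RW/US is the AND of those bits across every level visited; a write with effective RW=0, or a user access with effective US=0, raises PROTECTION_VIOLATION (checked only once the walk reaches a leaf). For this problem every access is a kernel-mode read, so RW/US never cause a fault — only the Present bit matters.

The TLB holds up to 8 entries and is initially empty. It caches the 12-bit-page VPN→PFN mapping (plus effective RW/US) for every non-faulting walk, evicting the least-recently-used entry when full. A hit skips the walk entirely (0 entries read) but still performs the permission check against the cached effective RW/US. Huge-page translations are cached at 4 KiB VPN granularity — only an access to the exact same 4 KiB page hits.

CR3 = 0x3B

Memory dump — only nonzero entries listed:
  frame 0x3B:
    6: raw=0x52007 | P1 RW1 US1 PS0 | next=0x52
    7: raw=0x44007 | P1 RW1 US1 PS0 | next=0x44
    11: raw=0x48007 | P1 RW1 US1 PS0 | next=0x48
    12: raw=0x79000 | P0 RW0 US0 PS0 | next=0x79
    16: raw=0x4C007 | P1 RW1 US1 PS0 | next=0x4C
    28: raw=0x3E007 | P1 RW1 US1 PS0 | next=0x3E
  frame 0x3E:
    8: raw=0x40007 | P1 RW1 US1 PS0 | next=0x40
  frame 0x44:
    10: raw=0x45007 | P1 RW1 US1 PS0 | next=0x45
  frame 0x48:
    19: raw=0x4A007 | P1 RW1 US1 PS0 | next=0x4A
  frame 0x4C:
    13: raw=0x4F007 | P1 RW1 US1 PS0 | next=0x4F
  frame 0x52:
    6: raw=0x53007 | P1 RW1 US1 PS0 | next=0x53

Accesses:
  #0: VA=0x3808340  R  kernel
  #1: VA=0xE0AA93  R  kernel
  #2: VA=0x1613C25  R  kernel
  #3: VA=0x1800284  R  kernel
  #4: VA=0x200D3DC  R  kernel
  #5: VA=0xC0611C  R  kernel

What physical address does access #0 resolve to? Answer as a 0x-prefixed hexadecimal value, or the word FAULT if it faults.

Walk each access:
#0 VA=0x3808340 (r,kernel):
  lvl0: tbl 0x3B, slot 28 ⇒ 0x3E007 (P1/RW1/US1/PS0)
  lvl1: tbl 0x3E, slot 8 ⇒ 0x40007 (P1/RW1/US1/PS0)
  → PA=0x40340  (2 entries read)
#1 VA=0xE0AA93 (r,kernel):
  lvl0: tbl 0x3B, slot 7 ⇒ 0x44007 (P1/RW1/US1/PS0)
  lvl1: tbl 0x44, slot 10 ⇒ 0x45007 (P1/RW1/US1/PS0)
  → PA=0x45A93  (2 entries read)
#2 VA=0x1613C25 (r,kernel):
  lvl0: tbl 0x3B, slot 11 ⇒ 0x48007 (P1/RW1/US1/PS0)
  lvl1: tbl 0x48, slot 19 ⇒ 0x4A007 (P1/RW1/US1/PS0)
  → PA=0x4AC25  (2 entries read)
#3 VA=0x1800284 (r,kernel):
  lvl0: tbl 0x3B, slot 12 ⇒ 0x79000 (P0/RW0/US0/PS0)
  ✗ PAGE_NOT_PRESENT  [1 reads]
#4 VA=0x200D3DC (r,kernel):
  lvl0: tbl 0x3B, slot 16 ⇒ 0x4C007 (P1/RW1/US1/PS0)
  lvl1: tbl 0x4C, slot 13 ⇒ 0x4F007 (P1/RW1/US1/PS0)
  → PA=0x4F3DC  (2 entries read)
#5 VA=0xC0611C (r,kernel):
  lvl0: tbl 0x3B, slot 6 ⇒ 0x52007 (P1/RW1/US1/PS0)
  lvl1: tbl 0x52, slot 6 ⇒ 0x53007 (P1/RW1/US1/PS0)
  → PA=0x5311C  (2 entries read)

Access #0 PA: 0x40340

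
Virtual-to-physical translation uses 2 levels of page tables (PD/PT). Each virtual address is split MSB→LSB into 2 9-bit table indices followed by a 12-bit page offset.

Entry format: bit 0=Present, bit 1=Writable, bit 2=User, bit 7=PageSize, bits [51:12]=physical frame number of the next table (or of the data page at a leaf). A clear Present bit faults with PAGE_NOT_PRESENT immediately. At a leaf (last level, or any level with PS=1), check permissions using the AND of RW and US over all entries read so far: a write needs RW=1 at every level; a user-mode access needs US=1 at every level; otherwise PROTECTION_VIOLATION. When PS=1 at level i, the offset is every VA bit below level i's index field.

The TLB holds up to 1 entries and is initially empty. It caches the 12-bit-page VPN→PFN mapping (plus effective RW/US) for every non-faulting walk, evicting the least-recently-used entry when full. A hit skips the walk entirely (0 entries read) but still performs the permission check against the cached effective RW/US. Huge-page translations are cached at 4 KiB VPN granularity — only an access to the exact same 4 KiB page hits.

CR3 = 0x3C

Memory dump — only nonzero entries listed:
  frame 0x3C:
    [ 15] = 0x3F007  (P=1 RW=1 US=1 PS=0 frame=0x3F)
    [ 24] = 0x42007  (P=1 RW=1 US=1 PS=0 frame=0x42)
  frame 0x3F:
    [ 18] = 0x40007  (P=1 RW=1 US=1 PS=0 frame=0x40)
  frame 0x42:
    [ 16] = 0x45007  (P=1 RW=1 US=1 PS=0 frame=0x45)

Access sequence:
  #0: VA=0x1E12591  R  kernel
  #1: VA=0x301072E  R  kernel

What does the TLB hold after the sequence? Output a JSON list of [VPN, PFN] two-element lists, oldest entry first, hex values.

Walk each access:
#0 VA=0x1E12591 (r,kernel):
  lvl0: tbl 0x3C, slot 15 ⇒ 0x3F007 (P1/RW1/US1/PS0)
  lvl1: tbl 0x3F, slot 18 ⇒ 0x40007 (P1/RW1/US1/PS0)
  ⇒ phys 0x40591  [2 reads]
#1 VA=0x301072E (r,kernel):
  lvl0: tbl 0x3C, slot 24 ⇒ 0x42007 (P1/RW1/US1/PS0)
  lvl1: tbl 0x42, slot 16 ⇒ 0x45007 (P1/RW1/US1/PS0)
  ⇒ phys 0x4572E  [2 reads]

TLB: [["0x3010", "0x45"]]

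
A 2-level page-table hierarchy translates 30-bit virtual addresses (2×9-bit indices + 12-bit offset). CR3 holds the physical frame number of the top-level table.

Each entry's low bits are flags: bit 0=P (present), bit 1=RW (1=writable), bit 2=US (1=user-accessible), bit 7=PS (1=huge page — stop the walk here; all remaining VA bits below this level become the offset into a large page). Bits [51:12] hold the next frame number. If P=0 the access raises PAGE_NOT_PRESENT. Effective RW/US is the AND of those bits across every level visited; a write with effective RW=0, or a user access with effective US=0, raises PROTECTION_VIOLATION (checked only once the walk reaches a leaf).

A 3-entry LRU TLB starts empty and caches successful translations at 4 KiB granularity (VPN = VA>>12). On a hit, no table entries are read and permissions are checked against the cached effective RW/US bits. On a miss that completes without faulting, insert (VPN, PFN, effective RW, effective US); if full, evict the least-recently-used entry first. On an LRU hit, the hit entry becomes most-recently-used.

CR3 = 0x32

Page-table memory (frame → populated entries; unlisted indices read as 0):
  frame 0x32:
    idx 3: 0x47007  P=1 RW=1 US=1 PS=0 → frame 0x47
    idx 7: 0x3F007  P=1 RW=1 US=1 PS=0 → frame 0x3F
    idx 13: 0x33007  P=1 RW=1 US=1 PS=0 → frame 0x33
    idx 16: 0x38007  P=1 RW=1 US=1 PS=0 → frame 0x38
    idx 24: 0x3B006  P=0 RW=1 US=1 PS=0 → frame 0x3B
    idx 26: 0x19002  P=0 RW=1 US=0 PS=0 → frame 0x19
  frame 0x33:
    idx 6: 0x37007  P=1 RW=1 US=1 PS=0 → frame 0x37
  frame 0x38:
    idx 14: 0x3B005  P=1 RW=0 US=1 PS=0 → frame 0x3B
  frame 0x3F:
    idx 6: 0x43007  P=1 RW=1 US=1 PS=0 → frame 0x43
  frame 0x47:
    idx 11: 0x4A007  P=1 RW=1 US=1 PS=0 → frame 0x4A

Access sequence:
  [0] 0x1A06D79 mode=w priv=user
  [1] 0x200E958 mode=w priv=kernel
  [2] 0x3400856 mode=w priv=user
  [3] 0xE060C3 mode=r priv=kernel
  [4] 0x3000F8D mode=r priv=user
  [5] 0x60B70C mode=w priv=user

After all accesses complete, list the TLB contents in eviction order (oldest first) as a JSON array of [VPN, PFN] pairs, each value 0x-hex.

Trace:
#0 VA=0x1A06D79 (w,user):
  L0 @0x32[13] → 0x33007  P=1,RW=1,US=1,PS=0
  L1 @0x33[6] → 0x37007  P=1,RW=1,US=1,PS=0
  → PA=0x37D79  (2 entries read)
#1 VA=0x200E958 (w,kernel):
  L0 @0x32[16] → 0x38007  P=1,RW=1,US=1,PS=0
  L1 @0x38[14] → 0x3B005  P=1,RW=0,US=1,PS=0
  ✗ PROTECTION_VIOLATION  [2 reads]
#2 VA=0x3400856 (w,user):
  L0 @0x32[26] → 0x19002  P=0,RW=1,US=0,PS=0
  ✗ PAGE_NOT_PRESENT  [1 reads]
#3 VA=0xE060C3 (r,kernel):
  L0 @0x32[7] → 0x3F007  P=1,RW=1,US=1,PS=0
  L1 @0x3F[6] → 0x43007  P=1,RW=1,US=1,PS=0
  → PA=0x430C3  (2 entries read)
#4 VA=0x3000F8D (r,user):
  L0 @0x32[24] → 0x3B006  P=0,RW=1,US=1,PS=0
  ✗ PAGE_NOT_PRESENT  [1 reads]
#5 VA=0x60B70C (w,user):
  L0 @0x32[3] → 0x47007  P=1,RW=1,US=1,PS=0
  L1 @0x47[11] → 0x4A007  P=1,RW=1,US=1,PS=0
  → PA=0x4A70C  (2 entries read)

TLB: [["0x1A06", "0x37"], ["0xE06", "0x43"], ["0x60B", "0x4A"]]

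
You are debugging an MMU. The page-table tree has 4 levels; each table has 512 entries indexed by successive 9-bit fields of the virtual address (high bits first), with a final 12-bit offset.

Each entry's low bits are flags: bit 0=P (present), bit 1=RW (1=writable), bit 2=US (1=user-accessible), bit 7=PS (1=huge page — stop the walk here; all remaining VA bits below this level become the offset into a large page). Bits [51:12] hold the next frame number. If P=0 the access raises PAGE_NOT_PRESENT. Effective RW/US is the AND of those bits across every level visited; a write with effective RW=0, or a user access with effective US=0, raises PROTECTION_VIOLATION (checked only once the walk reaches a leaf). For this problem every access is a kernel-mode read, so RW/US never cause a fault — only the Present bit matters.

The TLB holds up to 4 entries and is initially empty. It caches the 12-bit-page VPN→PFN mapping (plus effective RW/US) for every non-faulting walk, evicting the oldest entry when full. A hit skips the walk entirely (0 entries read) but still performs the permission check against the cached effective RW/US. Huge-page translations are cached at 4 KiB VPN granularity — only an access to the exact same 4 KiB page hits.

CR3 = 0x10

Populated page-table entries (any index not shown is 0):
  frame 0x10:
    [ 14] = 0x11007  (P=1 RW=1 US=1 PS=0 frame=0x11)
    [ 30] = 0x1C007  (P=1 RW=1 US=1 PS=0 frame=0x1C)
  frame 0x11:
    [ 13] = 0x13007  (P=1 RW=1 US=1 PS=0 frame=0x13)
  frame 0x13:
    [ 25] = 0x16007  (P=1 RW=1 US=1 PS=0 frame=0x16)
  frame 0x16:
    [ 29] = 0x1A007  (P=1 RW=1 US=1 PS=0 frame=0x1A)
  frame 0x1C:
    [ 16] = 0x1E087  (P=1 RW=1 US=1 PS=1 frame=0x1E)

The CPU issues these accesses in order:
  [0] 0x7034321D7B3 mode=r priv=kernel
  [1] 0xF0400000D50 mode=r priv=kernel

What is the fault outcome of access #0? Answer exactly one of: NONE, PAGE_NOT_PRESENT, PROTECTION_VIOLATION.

Per-access translation:
#0 VA=0x7034321D7B3 (r,kernel):
  [0] read 0x10 idx=14: raw=0x11007 flags P=1 W=1 U=1 S=0
  [1] read 0x11 idx=13: raw=0x13007 flags P=1 W=1 U=1 S=0
  [2] read 0x13 idx=25: raw=0x16007 flags P=1 W=1 U=1 S=0
  [3] read 0x16 idx=29: raw=0x1A007 flags P=1 W=1 U=1 S=0
  ✓ 0x1A7B3  — 4 lookups
#1 VA=0xF0400000D50 (r,kernel):
  [0] read 0x10 idx=30: raw=0x1C007 flags P=1 W=1 U=1 S=0
  [1] read 0x1C idx=16: raw=0x1E087 flags P=1 W=1 U=1 S=1
  ✓ 0x1ED50 (huge @L1)  — 2 lookups

Access #0 fault: NONE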